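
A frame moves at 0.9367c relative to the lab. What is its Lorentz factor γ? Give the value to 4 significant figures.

γ ≈ 2.856

γ = 1/√(1 − β²) = 1/√(1 − 0.9367²) = 1/√(0.122593) = 2.856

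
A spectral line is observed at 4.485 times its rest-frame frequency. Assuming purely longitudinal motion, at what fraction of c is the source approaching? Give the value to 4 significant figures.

β ≈ 0.9053

f_obs/f_src = √((1+β)/(1−β)) = 4.485  ⇒  (1+β)/(1−β) = 20.1152
β = |1 − D²|/(1 + D²) = |1 − 20.1152|/(1 + 20.1152) = 0.9053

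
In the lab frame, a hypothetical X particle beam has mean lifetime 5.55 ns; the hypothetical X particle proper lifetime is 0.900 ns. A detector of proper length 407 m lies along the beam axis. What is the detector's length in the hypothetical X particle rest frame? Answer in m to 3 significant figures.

Time dilation ⇒ γ = Δt/τ₀ = 5.55/0.900 = 6.1667
Length contraction: L = L₀/γ = 407/6.1667 = 66.0 m

L ≈ 66.0 m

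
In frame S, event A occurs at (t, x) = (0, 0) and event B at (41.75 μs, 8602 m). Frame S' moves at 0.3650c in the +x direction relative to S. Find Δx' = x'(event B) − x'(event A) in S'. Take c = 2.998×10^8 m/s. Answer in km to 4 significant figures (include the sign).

Δx' ≈ 4.332 km

γ = 1/√(1 − 0.3650²) = 1.07411
Δx' = γ(Δx − vΔt) = 1.07411 × (8602 m − 0.3650×(2.998×10^8 m/s)×41.75×10^-6 s)
= 1.07411 × (4033.42 m) = 4.332 km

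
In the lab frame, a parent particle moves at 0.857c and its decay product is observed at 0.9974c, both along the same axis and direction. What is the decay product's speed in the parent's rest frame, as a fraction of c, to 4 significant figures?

Inverse velocity addition: u' = (u − v)/(1 − uv/c²)
= (0.9974 − 0.857)/(1 − 0.9974×0.857) = 0.1404/0.145228 = 0.9668

u' ≈ 0.9668c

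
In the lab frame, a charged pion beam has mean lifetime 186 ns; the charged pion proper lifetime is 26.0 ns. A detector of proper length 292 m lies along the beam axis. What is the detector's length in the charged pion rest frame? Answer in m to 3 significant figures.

Time dilation ⇒ γ = Δt/τ₀ = 186/26.0 = 7.1538
Length contraction: L = L₀/γ = 292/7.1538 = 40.8 m

L ≈ 40.8 m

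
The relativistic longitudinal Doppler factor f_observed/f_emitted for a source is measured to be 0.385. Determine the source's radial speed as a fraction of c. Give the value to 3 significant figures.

β ≈ 0.742

f_obs/f_src = √((1−β)/(1+β)) = 0.385  ⇒  (1−β)/(1+β) = 0.14822
β = |1 − D²|/(1 + D²) = |1 − 0.14822|/(1 + 0.14822) = 0.742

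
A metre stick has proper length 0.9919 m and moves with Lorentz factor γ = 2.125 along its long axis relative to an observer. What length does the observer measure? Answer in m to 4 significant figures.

γ = 2.125 (given)
Length contraction: L = L₀/γ = 0.9919/2.125 = 0.4668 m

L ≈ 0.4668 m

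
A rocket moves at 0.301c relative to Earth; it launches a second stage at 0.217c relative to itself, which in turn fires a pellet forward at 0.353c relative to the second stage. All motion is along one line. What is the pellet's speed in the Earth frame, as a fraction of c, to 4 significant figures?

Compose boost 2: (0.217 + 0.301)/(1 + 0.217×0.301) = 0.5180/1.06532 = 0.486240
Compose boost 3: (0.353 + 0.486240)/(1 + 0.353×0.486240) = 0.839240/1.17164 = 0.7163

u ≈ 0.7163c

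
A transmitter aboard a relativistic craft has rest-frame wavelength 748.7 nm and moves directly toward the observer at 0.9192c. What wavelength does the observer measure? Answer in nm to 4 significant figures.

Relativistic Doppler: λ_obs = λ_src √((1−β)/(1+β))
= 748.7 × √(0.0808000/1.91920) = 748.7 × 0.205185 = 153.6 nm

λ_obs ≈ 153.6 nm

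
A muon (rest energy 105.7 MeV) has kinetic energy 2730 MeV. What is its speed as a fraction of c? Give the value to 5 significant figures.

β ≈ 0.99931

γ = 1 + K/(m₀c²) = 1 + 2730/105.7 = 26.82781
β = √(1 − 1/γ²) = 0.99931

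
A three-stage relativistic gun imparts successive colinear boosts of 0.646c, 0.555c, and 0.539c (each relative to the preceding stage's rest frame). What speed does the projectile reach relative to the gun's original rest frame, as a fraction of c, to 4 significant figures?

u ≈ 0.9638c

Compose boost 2: (0.555 + 0.646)/(1 + 0.555×0.646) = 1.201/1.35853 = 0.884044
Compose boost 3: (0.539 + 0.884044)/(1 + 0.539×0.884044) = 1.42304/1.47650 = 0.9638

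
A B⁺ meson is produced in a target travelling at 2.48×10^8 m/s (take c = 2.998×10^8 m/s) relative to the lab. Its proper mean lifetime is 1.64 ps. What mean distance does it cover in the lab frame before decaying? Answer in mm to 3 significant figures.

d ≈ 0.724 mm

β = v/c = 2.48×10^8 / 2.998×10^8 = 0.82722
γ = 1/√(1 − 0.82722²) = 1.7797
Dilated lifetime: Δt = γτ₀ = 1.7797 × 1.64 ps = 2.9188 ps
d = vΔt = 0.82722c × 2.9188 ps = 2.4800×10^8 m/s × 2.9188×10^-12 s = 0.724 mm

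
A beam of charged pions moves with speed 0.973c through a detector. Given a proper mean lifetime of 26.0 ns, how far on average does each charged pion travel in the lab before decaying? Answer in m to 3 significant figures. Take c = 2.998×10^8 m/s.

γ = 1/√(1 − 0.973²) = 4.3327
Dilated lifetime: Δt = γτ₀ = 4.3327 × 26.0 ns = 112.65 ns
d = vΔt = 0.973c × 112.65 ns = 2.9171×10^8 m/s × 1.1265×10^-7 s = 32.9 m

d ≈ 32.9 m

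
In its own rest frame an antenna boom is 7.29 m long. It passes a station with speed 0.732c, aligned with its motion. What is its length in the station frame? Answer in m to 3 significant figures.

L ≈ 4.97 m

γ = 1/√(1 − 0.732²) = 1.4678
Length contraction: L = L₀/γ = 7.29/1.4678 = 4.97 m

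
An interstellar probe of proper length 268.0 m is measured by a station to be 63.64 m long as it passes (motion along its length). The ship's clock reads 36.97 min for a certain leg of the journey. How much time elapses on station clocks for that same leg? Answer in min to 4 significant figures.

Length contraction ⇒ γ = L₀/L = 268.0/63.64 = 4.21119
Time dilation: Δt = γτ₀ = 4.21119 × 36.97 min = 155.7 min

Δt ≈ 155.7 min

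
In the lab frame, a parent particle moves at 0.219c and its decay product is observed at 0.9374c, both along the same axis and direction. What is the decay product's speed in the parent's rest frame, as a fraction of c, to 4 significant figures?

u' ≈ 0.9040c

Inverse velocity addition: u' = (u − v)/(1 − uv/c²)
= (0.9374 − 0.219)/(1 − 0.9374×0.219) = 0.7184/0.794709 = 0.9040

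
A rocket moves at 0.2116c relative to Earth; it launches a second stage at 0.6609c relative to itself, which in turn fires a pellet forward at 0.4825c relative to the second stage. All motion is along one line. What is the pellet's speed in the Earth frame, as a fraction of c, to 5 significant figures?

u ≈ 0.91136c

Compose boost 2: (0.6609 + 0.2116)/(1 + 0.6609×0.2116) = 0.87250/1.139846 = 0.7654540
Compose boost 3: (0.4825 + 0.7654540)/(1 + 0.4825×0.7654540) = 1.247954/1.369332 = 0.91136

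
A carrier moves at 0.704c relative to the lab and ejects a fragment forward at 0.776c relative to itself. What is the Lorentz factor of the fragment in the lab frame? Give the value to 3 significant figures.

u_lab = (0.776 + 0.704)/(1 + 0.776×0.704) = 1.480/1.54630 = 0.957121
γ = 1/√(1 − 0.957121²) = 3.45

γ ≈ 3.45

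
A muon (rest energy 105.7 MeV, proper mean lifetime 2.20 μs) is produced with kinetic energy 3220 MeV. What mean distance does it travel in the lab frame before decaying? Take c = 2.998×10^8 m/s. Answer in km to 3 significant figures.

d ≈ 20.7 km

γ = 1 + K/(m₀c²) = 1 + 3220/105.7 = 31.464
β = √(1 − 1/γ²) = 0.99949
Dilated lifetime: γτ₀ = 31.464 × 2.20 μs = 69.220 μs
d = βc·γτ₀ = 0.99949 × (2.998×10^8 m/s) × 6.9220×10^-5 s = 20.7 km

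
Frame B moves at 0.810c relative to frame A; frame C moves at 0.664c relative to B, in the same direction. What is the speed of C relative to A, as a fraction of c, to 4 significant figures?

Compose boost 2: (0.664 + 0.810)/(1 + 0.664×0.810) = 1.474/1.53784 = 0.9585

u ≈ 0.9585c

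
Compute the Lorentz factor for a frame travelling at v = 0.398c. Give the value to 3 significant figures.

γ ≈ 1.09

γ = 1/√(1 − β²) = 1/√(1 − 0.398²) = 1/√(0.84160) = 1.09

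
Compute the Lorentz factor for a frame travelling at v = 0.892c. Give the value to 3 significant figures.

γ ≈ 2.21

γ = 1/√(1 − β²) = 1/√(1 − 0.892²) = 1/√(0.20434) = 2.21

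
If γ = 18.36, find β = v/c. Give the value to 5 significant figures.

β ≈ 0.99852

β = √(1 − 1/γ²) = √(1 − 1/18.36²) = √(0.9970334) = 0.99852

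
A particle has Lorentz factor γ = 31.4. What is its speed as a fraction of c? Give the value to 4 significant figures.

β ≈ 0.9995

β = √(1 − 1/γ²) = √(1 − 1/31.4²) = √(0.998986) = 0.9995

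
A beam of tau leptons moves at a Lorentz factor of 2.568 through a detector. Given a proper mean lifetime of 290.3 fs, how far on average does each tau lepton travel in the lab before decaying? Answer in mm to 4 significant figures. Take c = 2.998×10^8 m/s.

β = √(1 − 1/γ²) = √(1 − 1/2.568²) = 0.921065
Dilated lifetime: Δt = γτ₀ = 2.568 × 290.3 fs = 745.490 fs
d = vΔt = 0.921065c × 745.490 fs = 2.76135×10^8 m/s × 7.45490×10^-13 s = 0.2059 mm

d ≈ 0.2059 mm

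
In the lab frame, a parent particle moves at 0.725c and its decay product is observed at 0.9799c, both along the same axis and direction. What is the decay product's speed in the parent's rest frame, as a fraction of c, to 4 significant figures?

u' ≈ 0.8803c

Inverse velocity addition: u' = (u − v)/(1 − uv/c²)
= (0.9799 − 0.725)/(1 − 0.9799×0.725) = 0.2549/0.289573 = 0.8803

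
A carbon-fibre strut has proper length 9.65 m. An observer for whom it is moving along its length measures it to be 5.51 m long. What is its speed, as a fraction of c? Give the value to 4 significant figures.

β ≈ 0.8210

γ = L₀/L = 9.65/5.51 = 1.75136
β = √(1 − 1/γ²) = 0.8210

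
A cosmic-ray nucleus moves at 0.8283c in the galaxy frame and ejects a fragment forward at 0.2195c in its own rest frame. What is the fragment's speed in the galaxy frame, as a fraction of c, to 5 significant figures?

u ≈ 0.88660c

Compose boost 2: (0.2195 + 0.8283)/(1 + 0.2195×0.8283) = 1.0478/1.181812 = 0.88660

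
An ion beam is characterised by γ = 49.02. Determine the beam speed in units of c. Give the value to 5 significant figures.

β = √(1 − 1/γ²) = √(1 − 1/49.02²) = √(0.9995838) = 0.99979

β ≈ 0.99979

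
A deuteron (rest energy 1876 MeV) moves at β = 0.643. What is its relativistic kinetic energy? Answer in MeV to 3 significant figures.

K ≈ 574 MeV

γ = 1/√(1 − 0.643²) = 1.3057
K = (γ − 1)m₀c² = (1.3057 − 1) × 1876 MeV = 0.30571 × 1876 MeV = 574 MeV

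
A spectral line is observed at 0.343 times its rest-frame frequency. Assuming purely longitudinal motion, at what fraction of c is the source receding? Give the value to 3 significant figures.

f_obs/f_src = √((1−β)/(1+β)) = 0.343  ⇒  (1−β)/(1+β) = 0.11765
β = |1 − D²|/(1 + D²) = |1 − 0.11765|/(1 + 0.11765) = 0.789

β ≈ 0.789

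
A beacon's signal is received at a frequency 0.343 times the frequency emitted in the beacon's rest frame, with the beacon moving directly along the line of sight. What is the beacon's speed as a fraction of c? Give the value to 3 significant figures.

f_obs/f_src = √((1−β)/(1+β)) = 0.343  ⇒  (1−β)/(1+β) = 0.11765
β = |1 − D²|/(1 + D²) = |1 − 0.11765|/(1 + 0.11765) = 0.789

β ≈ 0.789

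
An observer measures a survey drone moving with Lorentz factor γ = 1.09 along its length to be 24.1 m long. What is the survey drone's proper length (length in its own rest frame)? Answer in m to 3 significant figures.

L₀ ≈ 26.3 m

γ = 1.09 (given)
L₀ = γL = 1.09 × 24.1 = 26.3 m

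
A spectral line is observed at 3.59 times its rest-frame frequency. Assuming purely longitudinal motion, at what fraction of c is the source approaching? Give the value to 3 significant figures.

f_obs/f_src = √((1+β)/(1−β)) = 3.59  ⇒  (1+β)/(1−β) = 12.888
β = |1 − D²|/(1 + D²) = |1 − 12.888|/(1 + 12.888) = 0.856

β ≈ 0.856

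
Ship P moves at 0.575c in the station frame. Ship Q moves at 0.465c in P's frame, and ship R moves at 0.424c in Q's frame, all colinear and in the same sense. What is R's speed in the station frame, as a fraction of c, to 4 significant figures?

u ≈ 0.9233c

Compose boost 2: (0.465 + 0.575)/(1 + 0.465×0.575) = 1.040/1.26737 = 0.820594
Compose boost 3: (0.424 + 0.820594)/(1 + 0.424×0.820594) = 1.24459/1.34793 = 0.9233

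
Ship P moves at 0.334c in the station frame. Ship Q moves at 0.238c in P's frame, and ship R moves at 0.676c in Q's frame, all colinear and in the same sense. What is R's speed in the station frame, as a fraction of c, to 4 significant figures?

u ≈ 0.8879c

Compose boost 2: (0.238 + 0.334)/(1 + 0.238×0.334) = 0.5720/1.07949 = 0.529879
Compose boost 3: (0.676 + 0.529879)/(1 + 0.676×0.529879) = 1.20588/1.35820 = 0.8879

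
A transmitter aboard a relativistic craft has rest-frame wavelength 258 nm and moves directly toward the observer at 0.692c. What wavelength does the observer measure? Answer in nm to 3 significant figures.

Relativistic Doppler: λ_obs = λ_src √((1−β)/(1+β))
= 258 × √(0.30800/1.6920) = 258 × 0.42665 = 110 nm

λ_obs ≈ 110 nm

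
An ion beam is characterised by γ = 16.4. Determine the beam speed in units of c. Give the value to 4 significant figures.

β ≈ 0.9981

β = √(1 − 1/γ²) = √(1 − 1/16.4²) = √(0.996282) = 0.9981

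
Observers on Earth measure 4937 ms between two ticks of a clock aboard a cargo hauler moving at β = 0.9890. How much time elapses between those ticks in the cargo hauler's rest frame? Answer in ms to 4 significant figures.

τ₀ ≈ 730.3 ms

γ = 1/√(1 − 0.9890²) = 6.76062
Proper time: τ₀ = Δt/γ = 4937/6.76062 = 730.3 ms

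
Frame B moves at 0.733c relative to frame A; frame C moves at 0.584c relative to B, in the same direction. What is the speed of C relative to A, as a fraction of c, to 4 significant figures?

Compose boost 2: (0.584 + 0.733)/(1 + 0.584×0.733) = 1.317/1.42807 = 0.9222

u ≈ 0.9222c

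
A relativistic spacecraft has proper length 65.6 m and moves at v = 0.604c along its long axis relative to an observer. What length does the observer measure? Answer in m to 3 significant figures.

L ≈ 52.3 m

γ = 1/√(1 − 0.604²) = 1.2547
Length contraction: L = L₀/γ = 65.6/1.2547 = 52.3 m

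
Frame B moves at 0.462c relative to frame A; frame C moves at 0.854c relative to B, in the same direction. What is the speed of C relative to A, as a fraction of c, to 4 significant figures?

u ≈ 0.9437c

Compose boost 2: (0.854 + 0.462)/(1 + 0.854×0.462) = 1.316/1.39455 = 0.9437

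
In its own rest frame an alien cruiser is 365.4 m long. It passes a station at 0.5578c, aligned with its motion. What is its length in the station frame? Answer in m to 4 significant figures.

γ = 1/√(1 − 0.5578²) = 1.20485
Length contraction: L = L₀/γ = 365.4/1.20485 = 303.3 m

L ≈ 303.3 m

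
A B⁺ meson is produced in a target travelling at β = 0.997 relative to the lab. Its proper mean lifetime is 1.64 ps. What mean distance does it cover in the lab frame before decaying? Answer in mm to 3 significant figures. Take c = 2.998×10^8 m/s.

γ = 1/√(1 − 0.997²) = 12.920
Dilated lifetime: Δt = γτ₀ = 12.920 × 1.64 ps = 21.188 ps
d = vΔt = 0.997c × 21.188 ps = 2.9890×10^8 m/s × 2.1188×10^-11 s = 6.33 mm

d ≈ 6.33 mm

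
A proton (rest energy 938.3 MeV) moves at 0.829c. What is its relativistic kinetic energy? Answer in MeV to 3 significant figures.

γ = 1/√(1 − 0.829²) = 1.7881
K = (γ − 1)m₀c² = (1.7881 − 1) × 938.3 MeV = 0.78811 × 938.3 MeV = 739 MeV

K ≈ 739 MeV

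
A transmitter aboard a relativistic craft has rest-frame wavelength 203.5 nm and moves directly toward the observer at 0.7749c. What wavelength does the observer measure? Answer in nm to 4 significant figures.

Relativistic Doppler: λ_obs = λ_src √((1−β)/(1+β))
= 203.5 × √(0.225100/1.77490) = 203.5 × 0.356124 = 72.47 nm

λ_obs ≈ 72.47 nm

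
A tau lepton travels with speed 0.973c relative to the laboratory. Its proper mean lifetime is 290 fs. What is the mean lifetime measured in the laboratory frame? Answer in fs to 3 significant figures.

γ = 1/√(1 − 0.973²) = 4.3327
Time dilation: Δt = γτ₀ = 4.3327 × 290 fs = 1260 fs

Δt ≈ 1260 fs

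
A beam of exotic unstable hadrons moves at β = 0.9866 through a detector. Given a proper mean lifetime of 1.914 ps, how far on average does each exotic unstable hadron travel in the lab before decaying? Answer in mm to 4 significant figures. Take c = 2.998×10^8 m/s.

γ = 1/√(1 − 0.9866²) = 6.12904
Dilated lifetime: Δt = γτ₀ = 6.12904 × 1.914 ps = 11.7310 ps
d = vΔt = 0.9866c × 11.7310 ps = 2.95783×10^8 m/s × 1.17310×10^-11 s = 3.470 mm

d ≈ 3.470 mm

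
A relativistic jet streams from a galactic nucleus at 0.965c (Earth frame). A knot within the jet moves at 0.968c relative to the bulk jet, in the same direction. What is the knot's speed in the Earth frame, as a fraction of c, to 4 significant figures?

u ≈ 0.9994c

Relativistic velocity addition: u = (u' + v)/(1 + u'v/c²)
= (0.968 + 0.965)/(1 + 0.968×0.965) = 1.933/1.93412 = 0.9994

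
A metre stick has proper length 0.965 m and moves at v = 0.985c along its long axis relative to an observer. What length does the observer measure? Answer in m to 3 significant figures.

γ = 1/√(1 − 0.985²) = 5.7953
Length contraction: L = L₀/γ = 0.965/5.7953 = 0.167 m

L ≈ 0.167 m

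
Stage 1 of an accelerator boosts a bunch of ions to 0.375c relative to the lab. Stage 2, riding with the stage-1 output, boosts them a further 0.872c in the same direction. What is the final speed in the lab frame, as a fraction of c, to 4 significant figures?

u ≈ 0.9397c

Compose boost 2: (0.872 + 0.375)/(1 + 0.872×0.375) = 1.247/1.32700 = 0.9397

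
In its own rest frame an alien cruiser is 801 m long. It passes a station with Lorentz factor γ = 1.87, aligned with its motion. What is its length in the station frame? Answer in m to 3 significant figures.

L ≈ 428 m

γ = 1.87 (given)
Length contraction: L = L₀/γ = 801/1.87 = 428 m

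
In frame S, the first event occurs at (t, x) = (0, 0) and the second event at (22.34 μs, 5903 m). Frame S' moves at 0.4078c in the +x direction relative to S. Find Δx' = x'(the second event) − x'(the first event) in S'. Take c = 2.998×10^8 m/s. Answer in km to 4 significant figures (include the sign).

Δx' ≈ 3.474 km

γ = 1/√(1 − 0.4078²) = 1.09520
Δx' = γ(Δx − vΔt) = 1.09520 × (5903 m − 0.4078×(2.998×10^8 m/s)×22.34×10^-6 s)
= 1.09520 × (3171.75 m) = 3.474 km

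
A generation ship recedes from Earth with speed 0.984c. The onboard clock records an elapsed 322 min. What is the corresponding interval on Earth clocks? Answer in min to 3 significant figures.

Δt ≈ 1810 min

γ = 1/√(1 − 0.984²) = 5.6127
Time dilation: Δt = γτ₀ = 5.6127 × 322 min = 1810 min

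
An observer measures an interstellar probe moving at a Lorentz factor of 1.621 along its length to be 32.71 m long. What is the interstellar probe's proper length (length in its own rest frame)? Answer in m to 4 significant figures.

γ = 1.621 (given)
L₀ = γL = 1.621 × 32.71 = 53.02 m

L₀ ≈ 53.02 m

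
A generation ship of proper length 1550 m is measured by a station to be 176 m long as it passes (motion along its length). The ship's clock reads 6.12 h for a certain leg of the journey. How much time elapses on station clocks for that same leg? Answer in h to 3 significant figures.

Δt ≈ 53.9 h

Length contraction ⇒ γ = L₀/L = 1550/176 = 8.8068
Time dilation: Δt = γτ₀ = 8.8068 × 6.12 h = 53.9 h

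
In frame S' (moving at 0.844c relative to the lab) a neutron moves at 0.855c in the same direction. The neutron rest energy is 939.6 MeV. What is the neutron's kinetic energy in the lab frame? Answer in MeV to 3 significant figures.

u_lab = (0.855 + 0.844)/(1 + 0.855×0.844) = 0.986861
γ = 1/√(1 − 0.986861²) = 6.1893
K = (γ − 1)m₀c² = (6.1893 − 1) × 939.6 = 5.1893 × 939.6 = 4880 MeV

K ≈ 4880 MeV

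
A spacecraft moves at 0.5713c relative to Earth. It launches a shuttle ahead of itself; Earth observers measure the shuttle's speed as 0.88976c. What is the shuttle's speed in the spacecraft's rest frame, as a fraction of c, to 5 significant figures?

u' ≈ 0.64770c

Inverse velocity addition: u' = (u − v)/(1 − uv/c²)
= (0.88976 − 0.5713)/(1 − 0.88976×0.5713) = 0.31846/0.4916801 = 0.64770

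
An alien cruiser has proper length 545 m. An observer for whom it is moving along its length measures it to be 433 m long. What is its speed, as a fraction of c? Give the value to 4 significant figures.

γ = L₀/L = 545/433 = 1.25866
β = √(1 − 1/γ²) = 0.6073

β ≈ 0.6073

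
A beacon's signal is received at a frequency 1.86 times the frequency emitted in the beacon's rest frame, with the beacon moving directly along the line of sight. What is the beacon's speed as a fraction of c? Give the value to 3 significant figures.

β ≈ 0.552

f_obs/f_src = √((1+β)/(1−β)) = 1.86  ⇒  (1+β)/(1−β) = 3.4596
β = |1 − D²|/(1 + D²) = |1 − 3.4596|/(1 + 3.4596) = 0.552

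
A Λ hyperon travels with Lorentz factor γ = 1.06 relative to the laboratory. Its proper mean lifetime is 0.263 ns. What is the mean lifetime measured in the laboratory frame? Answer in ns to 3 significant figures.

γ = 1.06 (given)
Time dilation: Δt = γτ₀ = 1.06 × 0.263 ns = 0.279 ns

Δt ≈ 0.279 ns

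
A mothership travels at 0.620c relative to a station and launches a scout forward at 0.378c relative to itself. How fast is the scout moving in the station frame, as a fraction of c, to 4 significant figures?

Compose boost 2: (0.378 + 0.620)/(1 + 0.378×0.620) = 0.9980/1.23436 = 0.8085

u ≈ 0.8085c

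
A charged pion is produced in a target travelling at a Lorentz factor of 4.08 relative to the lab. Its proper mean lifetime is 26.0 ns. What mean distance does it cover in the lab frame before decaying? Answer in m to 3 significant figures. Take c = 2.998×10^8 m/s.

β = √(1 − 1/γ²) = √(1 − 1/4.08²) = 0.96950
Dilated lifetime: Δt = γτ₀ = 4.08 × 26.0 ns = 106.08 ns
d = vΔt = 0.96950c × 106.08 ns = 2.9066×10^8 m/s × 1.0608×10^-7 s = 30.8 m

d ≈ 30.8 m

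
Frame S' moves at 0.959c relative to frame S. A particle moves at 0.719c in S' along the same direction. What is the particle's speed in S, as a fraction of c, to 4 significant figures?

u ≈ 0.9932c

Relativistic velocity addition: u = (u' + v)/(1 + u'v/c²)
= (0.719 + 0.959)/(1 + 0.719×0.959) = 1.678/1.68952 = 0.9932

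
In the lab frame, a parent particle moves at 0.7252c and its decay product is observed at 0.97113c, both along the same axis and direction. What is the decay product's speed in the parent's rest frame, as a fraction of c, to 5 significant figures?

u' ≈ 0.83158c

Inverse velocity addition: u' = (u − v)/(1 − uv/c²)
= (0.97113 − 0.7252)/(1 − 0.97113×0.7252) = 0.24593/0.2957365 = 0.83158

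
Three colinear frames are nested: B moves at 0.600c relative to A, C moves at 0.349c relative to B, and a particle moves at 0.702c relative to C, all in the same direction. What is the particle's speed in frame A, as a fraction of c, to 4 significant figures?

u ≈ 0.9586c

Compose boost 2: (0.349 + 0.600)/(1 + 0.349×0.600) = 0.9490/1.20940 = 0.784687
Compose boost 3: (0.702 + 0.784687)/(1 + 0.702×0.784687) = 1.48669/1.55085 = 0.9586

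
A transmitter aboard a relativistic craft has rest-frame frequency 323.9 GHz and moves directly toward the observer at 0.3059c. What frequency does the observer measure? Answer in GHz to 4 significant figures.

Relativistic Doppler: f_obs = f_src √((1+β)/(1−β))
= 323.9 × √(1.30590/0.694100) = 323.9 × 1.37165 = 444.3 GHz

f_obs ≈ 444.3 GHz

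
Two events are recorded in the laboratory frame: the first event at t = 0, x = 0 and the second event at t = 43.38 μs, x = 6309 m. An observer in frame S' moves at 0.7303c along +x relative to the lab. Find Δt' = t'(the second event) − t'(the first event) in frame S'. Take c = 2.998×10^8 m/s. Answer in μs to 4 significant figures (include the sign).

γ = 1/√(1 − 0.7303²) = 1.46386
Δt' = γ(Δt − vΔx/c²) = 1.46386 × (43.38 μs − 0.7303×6309 m / (2.998×10^8 m/s))
= 1.46386 × (28.0115 μs) = 41.00 μs

Δt' ≈ 41.00 μs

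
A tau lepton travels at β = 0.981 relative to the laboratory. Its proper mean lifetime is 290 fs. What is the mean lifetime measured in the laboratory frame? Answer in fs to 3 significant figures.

Δt ≈ 1490 fs

γ = 1/√(1 − 0.981²) = 5.1544
Time dilation: Δt = γτ₀ = 5.1544 × 290 fs = 1490 fs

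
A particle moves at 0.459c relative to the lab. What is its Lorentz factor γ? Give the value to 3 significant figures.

γ = 1/√(1 − β²) = 1/√(1 − 0.459²) = 1/√(0.78932) = 1.13

γ ≈ 1.13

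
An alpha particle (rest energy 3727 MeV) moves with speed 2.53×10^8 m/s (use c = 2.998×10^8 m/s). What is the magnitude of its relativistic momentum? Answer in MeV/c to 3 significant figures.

p ≈ 5860 MeV/c

β = v/c = 2.53×10^8 / 2.998×10^8 = 0.84390
γ = 1/√(1 − 0.84390²) = 1.8639
p = γβm₀c = 1.8639 × 0.84390 × 3727 MeV/c = 5860 MeV/c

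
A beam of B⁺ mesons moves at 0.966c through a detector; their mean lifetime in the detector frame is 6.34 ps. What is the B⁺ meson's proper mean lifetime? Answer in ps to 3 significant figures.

γ = 1/√(1 − 0.966²) = 3.8678
Proper time: τ₀ = Δt/γ = 6.34/3.8678 = 1.64 ps

τ₀ ≈ 1.64 ps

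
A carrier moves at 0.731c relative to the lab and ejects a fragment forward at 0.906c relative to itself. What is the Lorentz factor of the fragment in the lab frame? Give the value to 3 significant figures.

u_lab = (0.906 + 0.731)/(1 + 0.906×0.731) = 1.637/1.66229 = 0.984788
γ = 1/√(1 − 0.984788²) = 5.76

γ ≈ 5.76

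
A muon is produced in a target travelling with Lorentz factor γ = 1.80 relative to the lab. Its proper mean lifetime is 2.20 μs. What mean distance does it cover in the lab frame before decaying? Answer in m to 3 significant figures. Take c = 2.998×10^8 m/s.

β = √(1 − 1/γ²) = √(1 − 1/1.80²) = 0.83148
Dilated lifetime: Δt = γτ₀ = 1.80 × 2.20 μs = 3.9600 μs
d = vΔt = 0.83148c × 3.9600 μs = 2.4928×10^8 m/s × 3.9600×10^-6 s = 987 m

d ≈ 987 m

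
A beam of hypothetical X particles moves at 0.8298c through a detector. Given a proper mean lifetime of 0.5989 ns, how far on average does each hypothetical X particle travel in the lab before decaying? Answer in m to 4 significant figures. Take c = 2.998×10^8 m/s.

d ≈ 0.2670 m

γ = 1/√(1 − 0.8298²) = 1.79192
Dilated lifetime: Δt = γτ₀ = 1.79192 × 0.5989 ns = 1.07318 ns
d = vΔt = 0.8298c × 1.07318 ns = 2.48774×10^8 m/s × 1.07318×10^-9 s = 0.2670 m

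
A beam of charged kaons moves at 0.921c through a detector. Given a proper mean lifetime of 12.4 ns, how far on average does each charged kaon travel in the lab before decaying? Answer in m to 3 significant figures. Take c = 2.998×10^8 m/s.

γ = 1/√(1 − 0.921²) = 2.5670
Dilated lifetime: Δt = γτ₀ = 2.5670 × 12.4 ns = 31.831 ns
d = vΔt = 0.921c × 31.831 ns = 2.7612×10^8 m/s × 3.1831×10^-8 s = 8.79 m

d ≈ 8.79 m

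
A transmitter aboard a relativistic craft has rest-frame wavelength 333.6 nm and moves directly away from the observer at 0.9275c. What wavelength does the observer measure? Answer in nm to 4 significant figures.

Relativistic Doppler: λ_obs = λ_src √((1+β)/(1−β))
= 333.6 × √(1.92750/0.0725000) = 333.6 × 5.15618 = 1720 nm

λ_obs ≈ 1720 nm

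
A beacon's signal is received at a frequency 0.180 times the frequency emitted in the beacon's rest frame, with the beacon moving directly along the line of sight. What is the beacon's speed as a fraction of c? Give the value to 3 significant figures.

β ≈ 0.937

f_obs/f_src = √((1−β)/(1+β)) = 0.180  ⇒  (1−β)/(1+β) = 0.032400
β = |1 − D²|/(1 + D²) = |1 − 0.032400|/(1 + 0.032400) = 0.937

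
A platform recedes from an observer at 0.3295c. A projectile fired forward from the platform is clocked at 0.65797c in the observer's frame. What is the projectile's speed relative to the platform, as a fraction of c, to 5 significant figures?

Inverse velocity addition: u' = (u − v)/(1 − uv/c²)
= (0.65797 − 0.3295)/(1 − 0.65797×0.3295) = 0.32847/0.7831989 = 0.41940

u' ≈ 0.41940c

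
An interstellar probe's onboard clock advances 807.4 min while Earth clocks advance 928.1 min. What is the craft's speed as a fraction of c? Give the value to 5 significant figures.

β ≈ 0.49314

γ = Δt/τ₀ = 928.1/807.4 = 1.149492
β = √(1 − 1/γ²) = √(1 − 1/1.149492²) = 0.49314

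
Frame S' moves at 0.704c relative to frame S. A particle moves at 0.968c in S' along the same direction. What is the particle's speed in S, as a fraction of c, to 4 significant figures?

Relativistic velocity addition: u = (u' + v)/(1 + u'v/c²)
= (0.968 + 0.704)/(1 + 0.968×0.704) = 1.672/1.68147 = 0.9944

u ≈ 0.9944c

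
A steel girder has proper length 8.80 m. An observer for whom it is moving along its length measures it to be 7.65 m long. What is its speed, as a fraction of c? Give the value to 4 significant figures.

γ = L₀/L = 8.80/7.65 = 1.15033
β = √(1 − 1/γ²) = 0.4943

β ≈ 0.4943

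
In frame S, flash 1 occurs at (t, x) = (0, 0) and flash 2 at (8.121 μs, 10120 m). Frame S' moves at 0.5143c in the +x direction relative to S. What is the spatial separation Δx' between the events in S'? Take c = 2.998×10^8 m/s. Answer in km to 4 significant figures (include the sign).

γ = 1/√(1 − 0.5143²) = 1.16603
Δx' = γ(Δx − vΔt) = 1.16603 × (10120 m − 0.5143×(2.998×10^8 m/s)×8.121×10^-6 s)
= 1.16603 × (8867.85 m) = 10.34 km

Δx' ≈ 10.34 km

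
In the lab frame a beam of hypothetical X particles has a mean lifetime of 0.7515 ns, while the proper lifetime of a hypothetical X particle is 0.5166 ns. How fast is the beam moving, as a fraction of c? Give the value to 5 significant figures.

β ≈ 0.72626

γ = Δt/τ₀ = 0.7515/0.5166 = 1.454704
β = √(1 − 1/γ²) = √(1 − 1/1.454704²) = 0.72626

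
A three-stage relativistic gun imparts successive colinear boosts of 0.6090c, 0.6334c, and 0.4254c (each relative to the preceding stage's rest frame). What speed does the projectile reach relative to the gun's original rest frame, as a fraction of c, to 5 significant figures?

Compose boost 2: (0.6334 + 0.6090)/(1 + 0.6334×0.6090) = 1.2424/1.385741 = 0.8965603
Compose boost 3: (0.4254 + 0.8965603)/(1 + 0.4254×0.8965603) = 1.321960/1.381397 = 0.95697

u ≈ 0.95697c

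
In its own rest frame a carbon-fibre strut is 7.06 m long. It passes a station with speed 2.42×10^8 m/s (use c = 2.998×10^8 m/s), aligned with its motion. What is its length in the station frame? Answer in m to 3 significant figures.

L ≈ 4.17 m

β = v/c = 2.42×10^8 / 2.998×10^8 = 0.80720
γ = 1/√(1 − 0.80720²) = 1.6941
Length contraction: L = L₀/γ = 7.06/1.6941 = 4.17 m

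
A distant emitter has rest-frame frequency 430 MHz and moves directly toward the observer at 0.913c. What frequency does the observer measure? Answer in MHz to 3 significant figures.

Relativistic Doppler: f_obs = f_src √((1+β)/(1−β))
= 430 × √(1.9130/0.087000) = 430 × 4.6892 = 2020 MHz

f_obs ≈ 2020 MHz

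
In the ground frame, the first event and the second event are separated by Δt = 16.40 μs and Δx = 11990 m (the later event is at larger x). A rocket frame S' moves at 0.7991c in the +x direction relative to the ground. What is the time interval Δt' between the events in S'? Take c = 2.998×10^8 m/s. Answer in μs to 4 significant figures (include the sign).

γ = 1/√(1 − 0.7991²) = 1.66335
Δt' = γ(Δt − vΔx/c²) = 1.66335 × (16.40 μs − 0.7991×11990 m / (2.998×10^8 m/s))
= 1.66335 × (-15.5587 μs) = -25.88 μs

Δt' ≈ -25.88 μs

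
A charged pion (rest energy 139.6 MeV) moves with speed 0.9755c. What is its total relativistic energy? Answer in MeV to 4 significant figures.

E ≈ 634.5 MeV

γ = 1/√(1 − 0.9755²) = 4.54547
E = γm₀c² = 4.54547 × 139.6 MeV = 634.5 MeV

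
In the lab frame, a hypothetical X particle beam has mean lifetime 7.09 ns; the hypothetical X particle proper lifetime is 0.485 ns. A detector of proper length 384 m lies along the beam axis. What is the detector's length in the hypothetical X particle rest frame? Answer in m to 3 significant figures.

L ≈ 26.3 m

Time dilation ⇒ γ = Δt/τ₀ = 7.09/0.485 = 14.619
Length contraction: L = L₀/γ = 384/14.619 = 26.3 m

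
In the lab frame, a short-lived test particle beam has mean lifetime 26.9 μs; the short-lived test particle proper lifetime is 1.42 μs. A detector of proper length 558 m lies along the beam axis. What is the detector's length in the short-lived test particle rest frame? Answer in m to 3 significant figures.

Time dilation ⇒ γ = Δt/τ₀ = 26.9/1.42 = 18.944
Length contraction: L = L₀/γ = 558/18.944 = 29.5 m

L ≈ 29.5 m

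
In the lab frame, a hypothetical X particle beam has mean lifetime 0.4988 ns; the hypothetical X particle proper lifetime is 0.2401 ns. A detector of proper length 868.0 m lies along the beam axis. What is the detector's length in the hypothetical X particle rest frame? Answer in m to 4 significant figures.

Time dilation ⇒ γ = Δt/τ₀ = 0.4988/0.2401 = 2.07747
Length contraction: L = L₀/γ = 868.0/2.07747 = 417.8 m

L ≈ 417.8 m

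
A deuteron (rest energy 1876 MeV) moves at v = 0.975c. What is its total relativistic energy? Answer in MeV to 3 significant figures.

γ = 1/√(1 − 0.975²) = 4.5004
E = γm₀c² = 4.5004 × 1876 MeV = 8440 MeV

E ≈ 8440 MeV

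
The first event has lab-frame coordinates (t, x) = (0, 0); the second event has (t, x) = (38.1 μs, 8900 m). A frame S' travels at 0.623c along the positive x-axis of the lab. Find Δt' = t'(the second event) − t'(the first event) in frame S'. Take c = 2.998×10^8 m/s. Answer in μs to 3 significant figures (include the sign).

γ = 1/√(1 − 0.623²) = 1.2784
Δt' = γ(Δt − vΔx/c²) = 1.2784 × (38.1 μs − 0.623×8900 m / (2.998×10^8 m/s))
= 1.2784 × (19.605 μs) = 25.1 μs

Δt' ≈ 25.1 μs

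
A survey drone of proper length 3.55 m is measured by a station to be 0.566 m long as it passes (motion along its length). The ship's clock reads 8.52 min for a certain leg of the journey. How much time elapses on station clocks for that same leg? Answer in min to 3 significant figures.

Length contraction ⇒ γ = L₀/L = 3.55/0.566 = 6.2721
Time dilation: Δt = γτ₀ = 6.2721 × 8.52 min = 53.4 min

Δt ≈ 53.4 min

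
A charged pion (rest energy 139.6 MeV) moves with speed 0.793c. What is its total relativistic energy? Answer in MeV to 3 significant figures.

γ = 1/√(1 − 0.793²) = 1.6414
E = γm₀c² = 1.6414 × 139.6 MeV = 229 MeV

E ≈ 229 MeV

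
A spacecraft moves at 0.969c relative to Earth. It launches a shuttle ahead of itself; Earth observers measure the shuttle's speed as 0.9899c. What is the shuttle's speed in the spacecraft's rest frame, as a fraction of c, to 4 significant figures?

u' ≈ 0.5124c

Inverse velocity addition: u' = (u − v)/(1 − uv/c²)
= (0.9899 − 0.969)/(1 − 0.9899×0.969) = 0.02090/0.0407869 = 0.5124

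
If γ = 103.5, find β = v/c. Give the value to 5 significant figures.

β = √(1 − 1/γ²) = √(1 − 1/103.5²) = √(0.9999066) = 0.99995

β ≈ 0.99995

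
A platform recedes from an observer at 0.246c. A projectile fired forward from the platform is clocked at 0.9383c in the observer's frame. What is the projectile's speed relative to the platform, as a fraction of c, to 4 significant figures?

Inverse velocity addition: u' = (u − v)/(1 − uv/c²)
= (0.9383 − 0.246)/(1 − 0.9383×0.246) = 0.6923/0.769178 = 0.9001

u' ≈ 0.9001c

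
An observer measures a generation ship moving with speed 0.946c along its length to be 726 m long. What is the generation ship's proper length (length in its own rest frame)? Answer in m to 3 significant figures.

γ = 1/√(1 − 0.946²) = 3.0848
L₀ = γL = 3.0848 × 726 = 2240 m

L₀ ≈ 2240 m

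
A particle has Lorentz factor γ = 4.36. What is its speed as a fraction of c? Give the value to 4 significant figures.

β = √(1 − 1/γ²) = √(1 − 1/4.36²) = √(0.947395) = 0.9733

β ≈ 0.9733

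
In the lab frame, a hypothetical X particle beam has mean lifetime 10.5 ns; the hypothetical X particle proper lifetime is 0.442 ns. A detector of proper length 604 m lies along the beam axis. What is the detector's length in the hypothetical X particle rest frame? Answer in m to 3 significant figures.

Time dilation ⇒ γ = Δt/τ₀ = 10.5/0.442 = 23.756
Length contraction: L = L₀/γ = 604/23.756 = 25.4 m

L ≈ 25.4 m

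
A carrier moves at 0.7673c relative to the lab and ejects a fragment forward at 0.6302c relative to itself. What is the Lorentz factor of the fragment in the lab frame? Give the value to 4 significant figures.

γ ≈ 2.980

u_lab = (0.6302 + 0.7673)/(1 + 0.6302×0.7673) = 1.3975/1.483552 = 0.9419957
γ = 1/√(1 − 0.9419957²) = 2.980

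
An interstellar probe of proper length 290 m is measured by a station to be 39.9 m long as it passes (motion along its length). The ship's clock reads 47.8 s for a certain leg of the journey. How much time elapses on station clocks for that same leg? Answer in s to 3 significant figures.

Length contraction ⇒ γ = L₀/L = 290/39.9 = 7.2682
Time dilation: Δt = γτ₀ = 7.2682 × 47.8 s = 347 s

Δt ≈ 347 s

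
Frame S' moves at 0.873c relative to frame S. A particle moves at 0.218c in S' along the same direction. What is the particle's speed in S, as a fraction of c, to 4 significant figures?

u ≈ 0.9166c

Relativistic velocity addition: u = (u' + v)/(1 + u'v/c²)
= (0.218 + 0.873)/(1 + 0.218×0.873) = 1.091/1.19031 = 0.9166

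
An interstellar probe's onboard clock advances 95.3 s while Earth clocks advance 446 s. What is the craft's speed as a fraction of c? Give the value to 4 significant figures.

γ = Δt/τ₀ = 446/95.3 = 4.67996
β = √(1 − 1/γ²) = √(1 − 1/4.67996²) = 0.9769

β ≈ 0.9769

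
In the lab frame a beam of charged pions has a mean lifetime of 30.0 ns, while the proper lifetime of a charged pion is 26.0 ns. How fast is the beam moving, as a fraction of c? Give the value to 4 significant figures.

γ = Δt/τ₀ = 30.0/26.0 = 1.15385
β = √(1 − 1/γ²) = √(1 − 1/1.15385²) = 0.4989

β ≈ 0.4989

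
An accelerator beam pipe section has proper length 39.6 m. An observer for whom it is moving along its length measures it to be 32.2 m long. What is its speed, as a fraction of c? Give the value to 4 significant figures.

β ≈ 0.5821

γ = L₀/L = 39.6/32.2 = 1.22981
β = √(1 − 1/γ²) = 0.5821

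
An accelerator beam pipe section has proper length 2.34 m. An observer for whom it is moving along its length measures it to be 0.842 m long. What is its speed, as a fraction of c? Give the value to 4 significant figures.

γ = L₀/L = 2.34/0.842 = 2.77910
β = √(1 − 1/γ²) = 0.9330

β ≈ 0.9330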